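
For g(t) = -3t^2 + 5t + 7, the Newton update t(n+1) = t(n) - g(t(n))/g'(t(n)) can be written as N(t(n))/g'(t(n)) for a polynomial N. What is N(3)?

g'(t) = -6t + 5.
N(t) = t·g'(t) - g(t) = t·(-6t + 5) - (-3t^2 + 5t + 7) = -3t^2 - 7.
N(3) = -34.

-34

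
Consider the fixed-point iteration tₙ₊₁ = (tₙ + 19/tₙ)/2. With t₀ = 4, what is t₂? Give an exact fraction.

t₁ = (4 + 19/4)/2 = 35/8.
t₂ = (35/8 + 19/(35/8))/2 = 2441/560.

2441/560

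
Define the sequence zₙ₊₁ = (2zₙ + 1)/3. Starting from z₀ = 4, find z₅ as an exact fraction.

113/81

z₁ = (2·4 + 1)/3 = 3.
z₂ = (2·3 + 1)/3 = 7/3.
z₃ = (2·(7/3) + 1)/3 = 17/9.
z₄ = (2·(17/9) + 1)/3 = 43/27.
z₅ = (2·(43/27) + 1)/3 = 113/81.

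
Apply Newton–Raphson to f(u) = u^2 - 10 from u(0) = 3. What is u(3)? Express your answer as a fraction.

1039681/328776

f'(u) = 2u.
f(3) = -1, f'(3) = 6, so u(1) = 3 - (-1)/6 = 19/6.
f(19/6) = 1/36, f'(19/6) = 19/3, so u(2) = (19/6) - (1/36)/(19/3) = 721/228.
f(721/228) = 1/51984, f'(721/228) = 721/114, so u(3) = (721/228) - (1/51984)/(721/114) = 1039681/328776.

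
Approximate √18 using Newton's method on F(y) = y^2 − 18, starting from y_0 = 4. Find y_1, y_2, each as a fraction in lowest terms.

F'(y) = 2y.
F(4) = −2, F'(4) = 8, so y_1 = 4 − (−2)/8 = 17/4.
F(17/4) = 1/16, F'(17/4) = 17/2, so y_2 = (17/4) − (1/16)/(17/2) = 577/136.

y_1 = 17/4, y_2 = 577/136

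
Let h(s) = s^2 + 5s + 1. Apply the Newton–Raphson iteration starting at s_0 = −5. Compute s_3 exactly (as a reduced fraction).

−290376/60605

h'(s) = 2s + 5.
h(−5) = 1, h'(−5) = −5, so s_1 = (−5) − 1/(−5) = −24/5.
h(−24/5) = 1/25, h'(−24/5) = −23/5, so s_2 = (−24/5) − (1/25)/(−23/5) = −551/115.
h(−551/115) = 1/13225, h'(−551/115) = −527/115, so s_3 = (−551/115) − (1/13225)/(−527/115) = −290376/60605.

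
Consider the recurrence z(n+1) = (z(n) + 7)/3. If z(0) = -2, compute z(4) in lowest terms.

z(1) = ((-2) + 7)/3 = 5/3.
z(2) = ((5/3) + 7)/3 = 26/9.
z(3) = ((26/9) + 7)/3 = 89/27.
z(4) = ((89/27) + 7)/3 = 278/81.

278/81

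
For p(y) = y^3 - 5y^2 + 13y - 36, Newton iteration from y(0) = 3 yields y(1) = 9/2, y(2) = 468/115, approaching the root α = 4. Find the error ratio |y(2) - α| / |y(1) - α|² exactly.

y(1) - α = 9/2 - 4 = 1/2, so |y(1) - α| = 1/2.
y(2) - α = 468/115 - 4 = 8/115, so |y(2) - α| = 8/115.
|y(1) - α|² = 1/4.
Ratio = (8/115) / (1/4) = 32/115.

32/115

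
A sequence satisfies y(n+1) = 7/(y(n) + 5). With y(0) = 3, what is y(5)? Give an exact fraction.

y(1) = 7/(3 + 5) = 7/8.
y(2) = 7/(7/8 + 5) = 56/47.
y(3) = 7/(56/47 + 5) = 329/291.
y(4) = 7/(329/291 + 5) = 2037/1784.
y(5) = 7/(2037/1784 + 5) = 12488/10957.

12488/10957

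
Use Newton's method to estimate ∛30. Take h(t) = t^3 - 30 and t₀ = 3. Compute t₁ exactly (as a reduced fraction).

28/9

h'(t) = 3t^2.
h(3) = -3, h'(3) = 27, so t₁ = 3 - (-3)/27 = 28/9.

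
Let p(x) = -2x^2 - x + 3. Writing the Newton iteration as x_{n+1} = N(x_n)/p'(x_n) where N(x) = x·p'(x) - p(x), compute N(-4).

p'(x) = -4x - 1.
N(x) = x·p'(x) - p(x) = x·(-4x - 1) - (-2x^2 - x + 3) = -2x^2 - 3.
N(-4) = -35.

-35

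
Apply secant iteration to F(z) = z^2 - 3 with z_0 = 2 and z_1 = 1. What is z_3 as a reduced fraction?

F(2) = 1, F(1) = -2. z_2 = 1 - (-2)·(1 - 2)/((-2) - 1) = 5/3.
F(1) = -2, F(5/3) = -2/9. z_3 = (5/3) - (-2/9)·((5/3) - 1)/((-2/9) - (-2)) = 7/4.

7/4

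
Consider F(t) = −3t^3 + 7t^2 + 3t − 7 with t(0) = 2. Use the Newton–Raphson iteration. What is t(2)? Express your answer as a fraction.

F'(t) = −9t^2 + 14t + 3.
F(2) = 3, F'(2) = −5, so t(1) = 2 − 3/(−5) = 13/5.
F(13/5) = −576/125, F'(13/5) = −536/25, so t(2) = (13/5) − (−576/125)/(−536/25) = 799/335.

799/335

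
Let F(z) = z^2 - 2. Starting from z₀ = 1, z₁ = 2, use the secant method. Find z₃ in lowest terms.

7/5

F(1) = -1, F(2) = 2. z₂ = 2 - 2·(2 - 1)/(2 - (-1)) = 4/3.
F(2) = 2, F(4/3) = -2/9. z₃ = (4/3) - (-2/9)·((4/3) - 2)/((-2/9) - 2) = 7/5.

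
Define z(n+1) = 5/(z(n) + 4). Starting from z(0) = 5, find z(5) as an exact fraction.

z(1) = 5/(5 + 4) = 5/9.
z(2) = 5/(5/9 + 4) = 45/41.
z(3) = 5/(45/41 + 4) = 205/209.
z(4) = 5/(205/209 + 4) = 1045/1041.
z(5) = 5/(1045/1041 + 4) = 5205/5209.

5205/5209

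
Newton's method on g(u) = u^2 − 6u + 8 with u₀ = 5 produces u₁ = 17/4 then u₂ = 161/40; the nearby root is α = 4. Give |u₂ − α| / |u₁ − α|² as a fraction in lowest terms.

u₁ − α = 17/4 − 4 = 1/4, so |u₁ − α| = 1/4.
u₂ − α = 161/40 − 4 = 1/40, so |u₂ − α| = 1/40.
|u₁ − α|² = 1/16.
Ratio = (1/40) / (1/16) = 2/5.

2/5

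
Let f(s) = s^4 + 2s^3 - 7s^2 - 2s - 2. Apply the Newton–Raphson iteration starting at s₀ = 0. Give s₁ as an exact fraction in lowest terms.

f'(s) = 4s^3 + 6s^2 - 14s - 2.
f(0) = -2, f'(0) = -2, so s₁ = 0 - (-2)/(-2) = -1.

-1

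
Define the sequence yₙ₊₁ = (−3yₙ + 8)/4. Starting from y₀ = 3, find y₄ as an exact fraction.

443/256

y₁ = (−3·3 + 8)/4 = −1/4.
y₂ = (−3·(−1/4) + 8)/4 = 35/16.
y₃ = (−3·(35/16) + 8)/4 = 23/64.
y₄ = (−3·(23/64) + 8)/4 = 443/256.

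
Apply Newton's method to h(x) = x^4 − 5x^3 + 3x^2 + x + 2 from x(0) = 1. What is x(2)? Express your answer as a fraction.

h'(x) = 4x^3 − 15x^2 + 6x + 1.
h(1) = 2, h'(1) = −4, so x(1) = 1 − 2/(−4) = 3/2.
h(3/2) = −25/16, h'(3/2) = −41/4, so x(2) = (3/2) − (−25/16)/(−41/4) = 221/164.

221/164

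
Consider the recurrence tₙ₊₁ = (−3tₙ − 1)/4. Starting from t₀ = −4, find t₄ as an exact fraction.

t₁ = (−3·(−4) − 1)/4 = 11/4.
t₂ = (−3·(11/4) − 1)/4 = −37/16.
t₃ = (−3·(−37/16) − 1)/4 = 95/64.
t₄ = (−3·(95/64) − 1)/4 = −349/256.

−349/256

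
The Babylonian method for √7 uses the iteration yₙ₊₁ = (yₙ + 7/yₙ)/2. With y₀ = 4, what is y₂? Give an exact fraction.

977/368

y₁ = (4 + 7/4)/2 = 23/8.
y₂ = (23/8 + 7/(23/8))/2 = 977/368.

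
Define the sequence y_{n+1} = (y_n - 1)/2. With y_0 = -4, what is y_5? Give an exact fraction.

y_1 = ((-4) - 1)/2 = -5/2.
y_2 = ((-5/2) - 1)/2 = -7/4.
y_3 = ((-7/4) - 1)/2 = -11/8.
y_4 = ((-11/8) - 1)/2 = -19/16.
y_5 = ((-19/16) - 1)/2 = -35/32.

-35/32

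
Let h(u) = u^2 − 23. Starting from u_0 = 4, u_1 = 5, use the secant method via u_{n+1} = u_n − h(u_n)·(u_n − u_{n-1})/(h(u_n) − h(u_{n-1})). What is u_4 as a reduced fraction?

h(4) = −7, h(5) = 2. u_2 = 5 − 2·(5 − 4)/(2 − (−7)) = 43/9.
h(5) = 2, h(43/9) = −14/81. u_3 = (43/9) − (−14/81)·((43/9) − 5)/((−14/81) − 2) = 211/44.
h(43/9) = −14/81, h(211/44) = −7/1936. u_4 = (211/44) − (−7/1936)·((211/44) − (43/9))/((−7/1936) − (−14/81)) = 18181/3791.

18181/3791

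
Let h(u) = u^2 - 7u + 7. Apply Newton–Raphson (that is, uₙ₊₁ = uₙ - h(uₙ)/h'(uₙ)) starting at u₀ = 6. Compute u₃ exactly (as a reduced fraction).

350981/60605

h'(u) = 2u - 7.
h(6) = 1, h'(6) = 5, so u₁ = 6 - 1/5 = 29/5.
h(29/5) = 1/25, h'(29/5) = 23/5, so u₂ = (29/5) - (1/25)/(23/5) = 666/115.
h(666/115) = 1/13225, h'(666/115) = 527/115, so u₃ = (666/115) - (1/13225)/(527/115) = 350981/60605.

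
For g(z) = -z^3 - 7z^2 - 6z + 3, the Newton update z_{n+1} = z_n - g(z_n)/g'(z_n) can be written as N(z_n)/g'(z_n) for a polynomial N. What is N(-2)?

g'(z) = -3z^2 - 14z - 6.
N(z) = z·g'(z) - g(z) = z·(-3z^2 - 14z - 6) - (-z^3 - 7z^2 - 6z + 3) = -2z^3 - 7z^2 - 3.
N(-2) = -15.

-15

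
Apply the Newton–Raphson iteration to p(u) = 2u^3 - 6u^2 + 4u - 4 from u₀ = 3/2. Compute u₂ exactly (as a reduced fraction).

-607/121

p'(u) = 6u^2 - 12u + 4.
p(3/2) = -19/4, p'(3/2) = -1/2, so u₁ = (3/2) - (-19/4)/(-1/2) = -8.
p(-8) = -1444, p'(-8) = 484, so u₂ = (-8) - (-1444)/484 = -607/121.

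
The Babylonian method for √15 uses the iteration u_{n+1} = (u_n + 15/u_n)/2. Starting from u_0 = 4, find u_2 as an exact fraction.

u_1 = (4 + 15/4)/2 = 31/8.
u_2 = (31/8 + 15/(31/8))/2 = 1921/496.

1921/496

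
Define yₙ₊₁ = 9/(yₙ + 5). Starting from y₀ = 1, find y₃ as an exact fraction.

y₁ = 9/(1 + 5) = 3/2.
y₂ = 9/(3/2 + 5) = 18/13.
y₃ = 9/(18/13 + 5) = 117/83.

117/83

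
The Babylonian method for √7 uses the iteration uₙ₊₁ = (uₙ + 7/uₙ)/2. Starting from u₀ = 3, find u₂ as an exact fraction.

u₁ = (3 + 7/3)/2 = 8/3.
u₂ = (8/3 + 7/(8/3))/2 = 127/48.

127/48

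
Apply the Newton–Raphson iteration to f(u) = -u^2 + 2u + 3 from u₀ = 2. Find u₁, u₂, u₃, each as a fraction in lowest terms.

f'(u) = -2u + 2.
f(2) = 3, f'(2) = -2, so u₁ = 2 - 3/(-2) = 7/2.
f(7/2) = -9/4, f'(7/2) = -5, so u₂ = (7/2) - (-9/4)/(-5) = 61/20.
f(61/20) = -81/400, f'(61/20) = -41/10, so u₃ = (61/20) - (-81/400)/(-41/10) = 4921/1640.

u₁ = 7/2, u₂ = 61/20, u₃ = 4921/1640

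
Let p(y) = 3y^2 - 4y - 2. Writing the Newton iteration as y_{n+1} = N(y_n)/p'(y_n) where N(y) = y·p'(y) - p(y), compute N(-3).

p'(y) = 6y - 4.
N(y) = y·p'(y) - p(y) = y·(6y - 4) - (3y^2 - 4y - 2) = 3y^2 + 2.
N(-3) = 29.

29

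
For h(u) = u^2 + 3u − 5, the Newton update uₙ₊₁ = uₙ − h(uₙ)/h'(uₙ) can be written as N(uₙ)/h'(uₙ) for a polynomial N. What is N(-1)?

h'(u) = 2u + 3.
N(u) = u·h'(u) − h(u) = u·(2u + 3) − (u^2 + 3u − 5) = u^2 + 5.
N(-1) = 6.

6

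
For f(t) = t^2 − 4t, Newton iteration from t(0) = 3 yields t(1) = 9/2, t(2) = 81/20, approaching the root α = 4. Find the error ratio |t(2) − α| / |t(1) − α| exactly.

t(1) − α = 9/2 − 4 = 1/2, so |t(1) − α| = 1/2.
t(2) − α = 81/20 − 4 = 1/20, so |t(2) − α| = 1/20.
Ratio = (1/20) / (1/2) = 1/10.

1/10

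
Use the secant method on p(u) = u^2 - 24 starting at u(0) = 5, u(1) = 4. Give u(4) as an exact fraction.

p(5) = 1, p(4) = -8. u(2) = 4 - (-8)·(4 - 5)/((-8) - 1) = 44/9.
p(4) = -8, p(44/9) = -8/81. u(3) = (44/9) - (-8/81)·((44/9) - 4)/((-8/81) - (-8)) = 49/10.
p(44/9) = -8/81, p(49/10) = 1/100. u(4) = (49/10) - (1/100)·((49/10) - (44/9))/((1/100) - (-8/81)) = 4316/881.

4316/881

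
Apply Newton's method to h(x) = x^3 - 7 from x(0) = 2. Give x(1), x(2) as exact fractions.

h'(x) = 3x^2.
h(2) = 1, h'(2) = 12, so x(1) = 2 - 1/12 = 23/12.
h(23/12) = 71/1728, h'(23/12) = 529/48, so x(2) = (23/12) - (71/1728)/(529/48) = 18215/9522.

x(1) = 23/12, x(2) = 18215/9522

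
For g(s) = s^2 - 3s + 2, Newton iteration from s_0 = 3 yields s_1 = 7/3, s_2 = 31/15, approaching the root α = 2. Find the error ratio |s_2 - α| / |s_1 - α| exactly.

s_1 - α = 7/3 - 2 = 1/3, so |s_1 - α| = 1/3.
s_2 - α = 31/15 - 2 = 1/15, so |s_2 - α| = 1/15.
Ratio = (1/15) / (1/3) = 1/5.

1/5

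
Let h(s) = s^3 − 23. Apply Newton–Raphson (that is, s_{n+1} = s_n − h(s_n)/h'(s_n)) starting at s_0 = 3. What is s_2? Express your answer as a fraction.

h'(s) = 3s^2.
h(3) = 4, h'(3) = 27, so s_1 = 3 − 4/27 = 77/27.
h(77/27) = 3824/19683, h'(77/27) = 5929/243, so s_2 = (77/27) − (3824/19683)/(5929/243) = 1365775/480249.

1365775/480249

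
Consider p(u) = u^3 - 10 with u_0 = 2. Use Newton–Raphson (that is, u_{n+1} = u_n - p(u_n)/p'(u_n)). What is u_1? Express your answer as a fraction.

p'(u) = 3u^2.
p(2) = -2, p'(2) = 12, so u_1 = 2 - (-2)/12 = 13/6.

13/6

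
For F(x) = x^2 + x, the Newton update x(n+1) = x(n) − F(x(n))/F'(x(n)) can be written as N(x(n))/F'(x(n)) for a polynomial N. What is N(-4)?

F'(x) = 2x + 1.
N(x) = x·F'(x) − F(x) = x·(2x + 1) − (x^2 + x) = x^2.
N(-4) = 16.

16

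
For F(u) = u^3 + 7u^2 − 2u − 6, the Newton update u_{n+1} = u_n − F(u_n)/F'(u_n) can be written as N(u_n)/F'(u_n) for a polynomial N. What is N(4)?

246

F'(u) = 3u^2 + 14u − 2.
N(u) = u·F'(u) − F(u) = u·(3u^2 + 14u − 2) − (u^3 + 7u^2 − 2u − 6) = 2u^3 + 7u^2 + 6.
N(4) = 246.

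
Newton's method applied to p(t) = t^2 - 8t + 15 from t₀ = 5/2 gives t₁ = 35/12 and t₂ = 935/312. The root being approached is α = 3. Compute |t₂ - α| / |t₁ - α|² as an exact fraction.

6/13

t₁ - α = 35/12 - 3 = -1/12, so |t₁ - α| = 1/12.
t₂ - α = 935/312 - 3 = -1/312, so |t₂ - α| = 1/312.
|t₁ - α|² = 1/144.
Ratio = (1/312) / (1/144) = 6/13.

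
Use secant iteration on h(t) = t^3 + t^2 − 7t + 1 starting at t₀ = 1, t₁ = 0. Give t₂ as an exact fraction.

h(1) = −4, h(0) = 1. t₂ = 0 − 1·(0 − 1)/(1 − (−4)) = 1/5.

1/5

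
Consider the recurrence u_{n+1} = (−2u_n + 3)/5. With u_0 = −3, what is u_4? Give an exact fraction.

213/625

u_1 = (−2·(−3) + 3)/5 = 9/5.
u_2 = (−2·(9/5) + 3)/5 = −3/25.
u_3 = (−2·(−3/25) + 3)/5 = 81/125.
u_4 = (−2·(81/125) + 3)/5 = 213/625.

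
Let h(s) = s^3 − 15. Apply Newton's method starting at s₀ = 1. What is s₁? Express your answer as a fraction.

h'(s) = 3s^2.
h(1) = −14, h'(1) = 3, so s₁ = 1 − (−14)/3 = 17/3.

17/3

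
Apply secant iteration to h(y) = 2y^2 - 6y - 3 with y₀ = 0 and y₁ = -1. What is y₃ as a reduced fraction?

h(0) = -3, h(-1) = 5. y₂ = (-1) - 5·((-1) - 0)/(5 - (-3)) = -3/8.
h(-1) = 5, h(-3/8) = -15/32. y₃ = (-3/8) - (-15/32)·((-3/8) - (-1))/((-15/32) - 5) = -3/7.

-3/7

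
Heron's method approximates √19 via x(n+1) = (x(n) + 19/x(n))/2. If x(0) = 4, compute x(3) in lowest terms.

x(1) = (4 + 19/4)/2 = 35/8.
x(2) = (35/8 + 19/(35/8))/2 = 2441/560.
x(3) = (2441/560 + 19/(2441/560))/2 = 11916881/2733920.

11916881/2733920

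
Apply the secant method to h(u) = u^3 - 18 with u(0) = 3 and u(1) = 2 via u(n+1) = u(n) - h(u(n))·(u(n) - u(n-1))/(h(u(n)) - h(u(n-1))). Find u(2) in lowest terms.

h(3) = 9, h(2) = -10. u(2) = 2 - (-10)·(2 - 3)/((-10) - 9) = 48/19.

48/19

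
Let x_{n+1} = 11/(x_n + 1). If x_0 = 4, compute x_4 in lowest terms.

781/247

x_1 = 11/(4 + 1) = 11/5.
x_2 = 11/(11/5 + 1) = 55/16.
x_3 = 11/(55/16 + 1) = 176/71.
x_4 = 11/(176/71 + 1) = 781/247.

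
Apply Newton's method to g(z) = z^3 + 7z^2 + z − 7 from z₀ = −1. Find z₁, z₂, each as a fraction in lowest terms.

z₁ = −6/5, z₂ = −1703/1435

g'(z) = 3z^2 + 14z + 1.
g(−1) = −2, g'(−1) = −10, so z₁ = (−1) − (−2)/(−10) = −6/5.
g(−6/5) = 19/125, g'(−6/5) = −287/25, so z₂ = (−6/5) − (19/125)/(−287/25) = −1703/1435.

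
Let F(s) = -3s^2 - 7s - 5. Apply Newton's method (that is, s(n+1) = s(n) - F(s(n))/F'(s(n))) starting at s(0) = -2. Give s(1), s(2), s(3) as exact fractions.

F'(s) = -6s - 7.
F(-2) = -3, F'(-2) = 5, so s(1) = (-2) - (-3)/5 = -7/5.
F(-7/5) = -27/25, F'(-7/5) = 7/5, so s(2) = (-7/5) - (-27/25)/(7/5) = -22/35.
F(-22/35) = -2187/1225, F'(-22/35) = -113/35, so s(3) = (-22/35) - (-2187/1225)/(-113/35) = -4673/3955.

s(1) = -7/5, s(2) = -22/35, s(3) = -4673/3955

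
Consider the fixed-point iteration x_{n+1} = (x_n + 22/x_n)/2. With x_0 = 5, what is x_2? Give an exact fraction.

4409/940

x_1 = (5 + 22/5)/2 = 47/10.
x_2 = (47/10 + 22/(47/10))/2 = 4409/940.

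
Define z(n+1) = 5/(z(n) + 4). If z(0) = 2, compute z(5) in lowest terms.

3645/3646

z(1) = 5/(2 + 4) = 5/6.
z(2) = 5/(5/6 + 4) = 30/29.
z(3) = 5/(30/29 + 4) = 145/146.
z(4) = 5/(145/146 + 4) = 730/729.
z(5) = 5/(730/729 + 4) = 3645/3646.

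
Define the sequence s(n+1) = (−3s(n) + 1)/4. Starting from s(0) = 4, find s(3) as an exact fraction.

−95/64

s(1) = (−3·4 + 1)/4 = −11/4.
s(2) = (−3·(−11/4) + 1)/4 = 37/16.
s(3) = (−3·(37/16) + 1)/4 = −95/64.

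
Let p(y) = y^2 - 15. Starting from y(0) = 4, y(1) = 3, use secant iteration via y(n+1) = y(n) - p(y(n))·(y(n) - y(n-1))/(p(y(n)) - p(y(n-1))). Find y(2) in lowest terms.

27/7

p(4) = 1, p(3) = -6. y(2) = 3 - (-6)·(3 - 4)/((-6) - 1) = 27/7.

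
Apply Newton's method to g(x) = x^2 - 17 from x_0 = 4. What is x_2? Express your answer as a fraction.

g'(x) = 2x.
g(4) = -1, g'(4) = 8, so x_1 = 4 - (-1)/8 = 33/8.
g(33/8) = 1/64, g'(33/8) = 33/4, so x_2 = (33/8) - (1/64)/(33/4) = 2177/528.

2177/528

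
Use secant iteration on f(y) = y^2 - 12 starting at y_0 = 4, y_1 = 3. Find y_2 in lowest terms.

f(4) = 4, f(3) = -3. y_2 = 3 - (-3)·(3 - 4)/((-3) - 4) = 24/7.

24/7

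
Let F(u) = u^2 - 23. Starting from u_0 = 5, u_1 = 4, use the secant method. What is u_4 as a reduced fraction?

16325/3404

F(5) = 2, F(4) = -7. u_2 = 4 - (-7)·(4 - 5)/((-7) - 2) = 43/9.
F(4) = -7, F(43/9) = -14/81. u_3 = (43/9) - (-14/81)·((43/9) - 4)/((-14/81) - (-7)) = 379/79.
F(43/9) = -14/81, F(379/79) = 98/6241. u_4 = (379/79) - (98/6241)·((379/79) - (43/9))/((98/6241) - (-14/81)) = 16325/3404.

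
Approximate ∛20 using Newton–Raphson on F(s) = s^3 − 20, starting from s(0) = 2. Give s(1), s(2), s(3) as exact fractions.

F'(s) = 3s^2.
F(2) = −12, F'(2) = 12, so s(1) = 2 − (−12)/12 = 3.
F(3) = 7, F'(3) = 27, so s(2) = 3 − 7/27 = 74/27.
F(74/27) = 11564/19683, F'(74/27) = 5476/243, so s(3) = (74/27) − (11564/19683)/(5476/243) = 301027/110889.

s(1) = 3, s(2) = 74/27, s(3) = 301027/110889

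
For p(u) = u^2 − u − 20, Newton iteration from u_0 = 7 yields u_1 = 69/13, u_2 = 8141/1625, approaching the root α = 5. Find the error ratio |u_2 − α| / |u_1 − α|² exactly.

13/125

u_1 − α = 69/13 − 5 = 4/13, so |u_1 − α| = 4/13.
u_2 − α = 8141/1625 − 5 = 16/1625, so |u_2 − α| = 16/1625.
|u_1 − α|² = 16/169.
Ratio = (16/1625) / (16/169) = 13/125.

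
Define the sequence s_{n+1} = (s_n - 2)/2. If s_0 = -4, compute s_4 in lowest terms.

s_1 = ((-4) - 2)/2 = -3.
s_2 = ((-3) - 2)/2 = -5/2.
s_3 = ((-5/2) - 2)/2 = -9/4.
s_4 = ((-9/4) - 2)/2 = -17/8.

-17/8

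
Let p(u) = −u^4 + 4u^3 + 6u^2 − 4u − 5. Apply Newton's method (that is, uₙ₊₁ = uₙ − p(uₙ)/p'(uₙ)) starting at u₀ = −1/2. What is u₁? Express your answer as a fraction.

p'(u) = −4u^3 + 12u^2 + 12u − 4.
p(−1/2) = −33/16, p'(−1/2) = −13/2, so u₁ = (−1/2) − (−33/16)/(−13/2) = −85/104.

−85/104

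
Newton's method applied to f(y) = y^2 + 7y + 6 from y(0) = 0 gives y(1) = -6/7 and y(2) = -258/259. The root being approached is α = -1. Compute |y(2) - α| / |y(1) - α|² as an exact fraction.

7/37

y(1) - α = -6/7 - (-1) = -6/7 + 1 = 1/7, so |y(1) - α| = 1/7.
y(2) - α = -258/259 - (-1) = -258/259 + 1 = 1/259, so |y(2) - α| = 1/259.
|y(1) - α|² = 1/49.
Ratio = (1/259) / (1/49) = 7/37.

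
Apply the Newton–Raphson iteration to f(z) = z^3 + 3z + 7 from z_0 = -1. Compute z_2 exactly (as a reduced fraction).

f'(z) = 3z^2 + 3.
f(-1) = 3, f'(-1) = 6, so z_1 = (-1) - 3/6 = -3/2.
f(-3/2) = -7/8, f'(-3/2) = 39/4, so z_2 = (-3/2) - (-7/8)/(39/4) = -55/39.

-55/39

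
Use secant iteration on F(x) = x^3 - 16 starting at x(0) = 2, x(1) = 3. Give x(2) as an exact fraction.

F(2) = -8, F(3) = 11. x(2) = 3 - 11·(3 - 2)/(11 - (-8)) = 46/19.

46/19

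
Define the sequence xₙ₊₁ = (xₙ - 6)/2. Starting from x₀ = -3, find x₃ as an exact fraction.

-45/8

x₁ = ((-3) - 6)/2 = -9/2.
x₂ = ((-9/2) - 6)/2 = -21/4.
x₃ = ((-21/4) - 6)/2 = -45/8.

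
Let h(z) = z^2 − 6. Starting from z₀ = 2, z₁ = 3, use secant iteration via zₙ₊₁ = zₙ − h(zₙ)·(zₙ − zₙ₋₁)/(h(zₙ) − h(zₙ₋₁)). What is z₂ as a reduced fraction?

12/5

h(2) = −2, h(3) = 3. z₂ = 3 − 3·(3 − 2)/(3 − (−2)) = 12/5.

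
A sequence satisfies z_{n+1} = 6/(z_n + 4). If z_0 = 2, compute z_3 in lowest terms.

z_1 = 6/(2 + 4) = 1.
z_2 = 6/(1 + 4) = 6/5.
z_3 = 6/(6/5 + 4) = 15/13.

15/13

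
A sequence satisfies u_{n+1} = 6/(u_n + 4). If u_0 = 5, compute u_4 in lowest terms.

111/95

u_1 = 6/(5 + 4) = 2/3.
u_2 = 6/(2/3 + 4) = 9/7.
u_3 = 6/(9/7 + 4) = 42/37.
u_4 = 6/(42/37 + 4) = 111/95.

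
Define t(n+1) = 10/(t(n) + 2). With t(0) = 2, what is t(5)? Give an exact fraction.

t(1) = 10/(2 + 2) = 5/2.
t(2) = 10/(5/2 + 2) = 20/9.
t(3) = 10/(20/9 + 2) = 45/19.
t(4) = 10/(45/19 + 2) = 190/83.
t(5) = 10/(190/83 + 2) = 415/178.

415/178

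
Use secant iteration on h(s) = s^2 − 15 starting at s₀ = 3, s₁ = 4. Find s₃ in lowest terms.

h(3) = −6, h(4) = 1. s₂ = 4 − 1·(4 − 3)/(1 − (−6)) = 27/7.
h(4) = 1, h(27/7) = −6/49. s₃ = (27/7) − (−6/49)·((27/7) − 4)/((−6/49) − 1) = 213/55.

213/55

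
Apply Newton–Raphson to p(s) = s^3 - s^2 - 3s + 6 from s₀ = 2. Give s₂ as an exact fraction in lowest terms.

166/45

p'(s) = 3s^2 - 2s - 3.
p(2) = 4, p'(2) = 5, so s₁ = 2 - 4/5 = 6/5.
p(6/5) = 336/125, p'(6/5) = -27/25, so s₂ = (6/5) - (336/125)/(-27/25) = 166/45.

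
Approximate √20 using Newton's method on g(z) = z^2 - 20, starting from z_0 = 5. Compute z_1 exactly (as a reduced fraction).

9/2

g'(z) = 2z.
g(5) = 5, g'(5) = 10, so z_1 = 5 - 5/10 = 9/2.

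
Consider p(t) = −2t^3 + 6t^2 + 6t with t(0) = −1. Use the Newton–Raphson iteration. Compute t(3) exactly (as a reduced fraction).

−722500/913059

p'(t) = −6t^2 + 12t + 6.
p(−1) = 2, p'(−1) = −12, so t(1) = (−1) − 2/(−12) = −5/6.
p(−5/6) = 35/108, p'(−5/6) = −49/6, so t(2) = (−5/6) − (35/108)/(−49/6) = −50/63.
p(−50/63) = 4300/250047, p'(−50/63) = −9662/1323, so t(3) = (−50/63) − (4300/250047)/(−9662/1323) = −722500/913059.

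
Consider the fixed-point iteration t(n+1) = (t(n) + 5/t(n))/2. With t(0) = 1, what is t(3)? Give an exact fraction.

t(1) = (1 + 5/1)/2 = 3.
t(2) = (3 + 5/3)/2 = 7/3.
t(3) = (7/3 + 5/(7/3))/2 = 47/21.

47/21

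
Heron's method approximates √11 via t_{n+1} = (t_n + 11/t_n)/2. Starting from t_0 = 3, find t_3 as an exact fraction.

79201/23880

t_1 = (3 + 11/3)/2 = 10/3.
t_2 = (10/3 + 11/(10/3))/2 = 199/60.
t_3 = (199/60 + 11/(199/60))/2 = 79201/23880.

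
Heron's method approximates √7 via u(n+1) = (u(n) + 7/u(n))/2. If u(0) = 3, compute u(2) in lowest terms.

u(1) = (3 + 7/3)/2 = 8/3.
u(2) = (8/3 + 7/(8/3))/2 = 127/48.

127/48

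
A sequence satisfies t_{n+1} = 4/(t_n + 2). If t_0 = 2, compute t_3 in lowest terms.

6/5

t_1 = 4/(2 + 2) = 1.
t_2 = 4/(1 + 2) = 4/3.
t_3 = 4/(4/3 + 2) = 6/5.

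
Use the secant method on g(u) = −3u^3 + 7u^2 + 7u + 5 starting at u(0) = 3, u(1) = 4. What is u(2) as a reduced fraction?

173/55

g(3) = 8, g(4) = −47. u(2) = 4 − (−47)·(4 − 3)/((−47) − 8) = 173/55.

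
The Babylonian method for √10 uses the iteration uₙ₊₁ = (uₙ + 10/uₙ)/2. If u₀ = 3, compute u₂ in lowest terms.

721/228

u₁ = (3 + 10/3)/2 = 19/6.
u₂ = (19/6 + 10/(19/6))/2 = 721/228.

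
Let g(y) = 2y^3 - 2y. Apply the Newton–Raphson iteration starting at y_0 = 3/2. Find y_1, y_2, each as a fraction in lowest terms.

y_1 = 27/23, y_2 = 19683/19067

g'(y) = 6y^2 - 2.
g(3/2) = 15/4, g'(3/2) = 23/2, so y_1 = (3/2) - (15/4)/(23/2) = 27/23.
g(27/23) = 10800/12167, g'(27/23) = 3316/529, so y_2 = (27/23) - (10800/12167)/(3316/529) = 19683/19067.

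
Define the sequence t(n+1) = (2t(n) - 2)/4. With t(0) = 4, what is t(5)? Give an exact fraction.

t(1) = (2·4 - 2)/4 = 3/2.
t(2) = (2·(3/2) - 2)/4 = 1/4.
t(3) = (2·(1/4) - 2)/4 = -3/8.
t(4) = (2·(-3/8) - 2)/4 = -11/16.
t(5) = (2·(-11/16) - 2)/4 = -27/32.

-27/32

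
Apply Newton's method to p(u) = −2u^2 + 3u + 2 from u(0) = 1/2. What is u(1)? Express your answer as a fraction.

p'(u) = −4u + 3.
p(1/2) = 3, p'(1/2) = 1, so u(1) = (1/2) − 3/1 = −5/2.

−5/2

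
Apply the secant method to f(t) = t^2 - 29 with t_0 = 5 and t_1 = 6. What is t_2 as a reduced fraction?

59/11

f(5) = -4, f(6) = 7. t_2 = 6 - 7·(6 - 5)/(7 - (-4)) = 59/11.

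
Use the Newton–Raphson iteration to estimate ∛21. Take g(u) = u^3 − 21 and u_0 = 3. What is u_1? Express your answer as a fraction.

25/9

g'(u) = 3u^2.
g(3) = 6, g'(3) = 27, so u_1 = 3 − 6/27 = 25/9.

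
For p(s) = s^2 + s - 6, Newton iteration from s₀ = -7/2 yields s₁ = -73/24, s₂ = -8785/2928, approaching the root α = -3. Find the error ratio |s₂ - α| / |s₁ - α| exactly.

1/122

s₁ - α = -73/24 - (-3) = -73/24 + 3 = -1/24, so |s₁ - α| = 1/24.
s₂ - α = -8785/2928 - (-3) = -8785/2928 + 3 = -1/2928, so |s₂ - α| = 1/2928.
Ratio = (1/2928) / (1/24) = 1/122.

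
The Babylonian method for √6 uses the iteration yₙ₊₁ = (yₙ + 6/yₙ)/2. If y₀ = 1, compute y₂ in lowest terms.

73/28

y₁ = (1 + 6/1)/2 = 7/2.
y₂ = (7/2 + 6/(7/2))/2 = 73/28.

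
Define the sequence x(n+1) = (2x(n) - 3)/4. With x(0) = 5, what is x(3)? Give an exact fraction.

-11/16

x(1) = (2·5 - 3)/4 = 7/4.
x(2) = (2·(7/4) - 3)/4 = 1/8.
x(3) = (2·(1/8) - 3)/4 = -11/16.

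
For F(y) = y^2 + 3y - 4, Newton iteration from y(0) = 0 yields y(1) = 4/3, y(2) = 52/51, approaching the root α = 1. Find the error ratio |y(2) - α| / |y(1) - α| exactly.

1/17

y(1) - α = 4/3 - 1 = 1/3, so |y(1) - α| = 1/3.
y(2) - α = 52/51 - 1 = 1/51, so |y(2) - α| = 1/51.
Ratio = (1/51) / (1/3) = 1/17.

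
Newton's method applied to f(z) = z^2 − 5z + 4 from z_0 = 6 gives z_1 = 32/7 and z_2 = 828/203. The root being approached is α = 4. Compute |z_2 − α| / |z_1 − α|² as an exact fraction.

7/29

z_1 − α = 32/7 − 4 = 4/7, so |z_1 − α| = 4/7.
z_2 − α = 828/203 − 4 = 16/203, so |z_2 − α| = 16/203.
|z_1 − α|² = 16/49.
Ratio = (16/203) / (16/49) = 7/29.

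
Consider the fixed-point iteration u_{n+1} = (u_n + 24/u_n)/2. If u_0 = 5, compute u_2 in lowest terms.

u_1 = (5 + 24/5)/2 = 49/10.
u_2 = (49/10 + 24/(49/10))/2 = 4801/980.

4801/980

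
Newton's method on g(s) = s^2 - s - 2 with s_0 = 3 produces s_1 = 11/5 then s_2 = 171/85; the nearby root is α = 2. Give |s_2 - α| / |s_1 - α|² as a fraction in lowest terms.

5/17

s_1 - α = 11/5 - 2 = 1/5, so |s_1 - α| = 1/5.
s_2 - α = 171/85 - 2 = 1/85, so |s_2 - α| = 1/85.
|s_1 - α|² = 1/25.
Ratio = (1/85) / (1/25) = 5/17.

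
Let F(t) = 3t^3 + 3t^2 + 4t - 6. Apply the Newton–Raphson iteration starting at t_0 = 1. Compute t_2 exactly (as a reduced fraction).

74229/98401

F'(t) = 9t^2 + 6t + 4.
F(1) = 4, F'(1) = 19, so t_1 = 1 - 4/19 = 15/19.
F(15/19) = 3456/6859, F'(15/19) = 5179/361, so t_2 = (15/19) - (3456/6859)/(5179/361) = 74229/98401.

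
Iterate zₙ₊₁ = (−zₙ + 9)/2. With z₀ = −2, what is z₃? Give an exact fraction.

29/8

z₁ = (−(−2) + 9)/2 = 11/2.
z₂ = (−(11/2) + 9)/2 = 7/4.
z₃ = (−(7/4) + 9)/2 = 29/8.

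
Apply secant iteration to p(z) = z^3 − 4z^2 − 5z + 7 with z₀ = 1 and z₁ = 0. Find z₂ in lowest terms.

p(1) = −1, p(0) = 7. z₂ = 0 − 7·(0 − 1)/(7 − (−1)) = 7/8.

7/8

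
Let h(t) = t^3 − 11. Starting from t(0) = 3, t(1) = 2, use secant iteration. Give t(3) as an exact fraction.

h(3) = 16, h(2) = −3. t(2) = 2 − (−3)·(2 − 3)/((−3) − 16) = 41/19.
h(2) = −3, h(41/19) = −6528/6859. t(3) = (41/19) − (−6528/6859)·((41/19) − 2)/((−6528/6859) − (−3)) = 3483/1561.

3483/1561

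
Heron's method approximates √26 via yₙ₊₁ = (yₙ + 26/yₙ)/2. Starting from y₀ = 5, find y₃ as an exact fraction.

54100801/10610040

y₁ = (5 + 26/5)/2 = 51/10.
y₂ = (51/10 + 26/(51/10))/2 = 5201/1020.
y₃ = (5201/1020 + 26/(5201/1020))/2 = 54100801/10610040.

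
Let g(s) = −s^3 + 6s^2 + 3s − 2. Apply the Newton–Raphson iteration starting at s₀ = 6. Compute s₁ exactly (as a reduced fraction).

214/33

g'(s) = −3s^2 + 12s + 3.
g(6) = 16, g'(6) = −33, so s₁ = 6 − 16/(−33) = 214/33.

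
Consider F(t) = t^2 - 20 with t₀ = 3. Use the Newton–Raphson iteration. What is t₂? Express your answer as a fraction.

F'(t) = 2t.
F(3) = -11, F'(3) = 6, so t₁ = 3 - (-11)/6 = 29/6.
F(29/6) = 121/36, F'(29/6) = 29/3, so t₂ = (29/6) - (121/36)/(29/3) = 1561/348.

1561/348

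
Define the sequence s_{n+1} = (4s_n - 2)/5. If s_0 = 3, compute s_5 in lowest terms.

s_1 = (4·3 - 2)/5 = 2.
s_2 = (4·2 - 2)/5 = 6/5.
s_3 = (4·(6/5) - 2)/5 = 14/25.
s_4 = (4·(14/25) - 2)/5 = 6/125.
s_5 = (4·(6/125) - 2)/5 = -226/625.

-226/625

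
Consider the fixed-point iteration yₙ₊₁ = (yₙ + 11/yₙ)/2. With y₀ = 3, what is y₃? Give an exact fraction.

79201/23880

y₁ = (3 + 11/3)/2 = 10/3.
y₂ = (10/3 + 11/(10/3))/2 = 199/60.
y₃ = (199/60 + 11/(199/60))/2 = 79201/23880.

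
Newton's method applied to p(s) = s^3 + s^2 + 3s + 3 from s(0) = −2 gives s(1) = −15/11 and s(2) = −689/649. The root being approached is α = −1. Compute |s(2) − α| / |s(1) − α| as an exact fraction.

s(1) − α = −15/11 − (−1) = −15/11 + 1 = −4/11, so |s(1) − α| = 4/11.
s(2) − α = −689/649 − (−1) = −689/649 + 1 = −40/649, so |s(2) − α| = 40/649.
Ratio = (40/649) / (4/11) = 10/59.

10/59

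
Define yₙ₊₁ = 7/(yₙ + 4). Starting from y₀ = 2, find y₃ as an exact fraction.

217/166

y₁ = 7/(2 + 4) = 7/6.
y₂ = 7/(7/6 + 4) = 42/31.
y₃ = 7/(42/31 + 4) = 217/166.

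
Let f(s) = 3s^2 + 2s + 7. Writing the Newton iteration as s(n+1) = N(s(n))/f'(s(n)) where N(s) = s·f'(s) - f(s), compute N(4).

f'(s) = 6s + 2.
N(s) = s·f'(s) - f(s) = s·(6s + 2) - (3s^2 + 2s + 7) = 3s^2 - 7.
N(4) = 41.

41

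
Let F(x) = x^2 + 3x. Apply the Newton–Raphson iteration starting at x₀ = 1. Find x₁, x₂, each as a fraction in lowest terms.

x₁ = 1/5, x₂ = 1/85

F'(x) = 2x + 3.
F(1) = 4, F'(1) = 5, so x₁ = 1 - 4/5 = 1/5.
F(1/5) = 16/25, F'(1/5) = 17/5, so x₂ = (1/5) - (16/25)/(17/5) = 1/85.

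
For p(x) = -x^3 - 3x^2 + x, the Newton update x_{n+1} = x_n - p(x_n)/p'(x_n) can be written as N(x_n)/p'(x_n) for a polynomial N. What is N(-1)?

-1

p'(x) = -3x^2 - 6x + 1.
N(x) = x·p'(x) - p(x) = x·(-3x^2 - 6x + 1) - (-x^3 - 3x^2 + x) = -2x^3 - 3x^2.
N(-1) = -1.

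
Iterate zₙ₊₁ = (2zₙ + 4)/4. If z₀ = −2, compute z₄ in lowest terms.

z₁ = (2·(−2) + 4)/4 = 0.
z₂ = (2·0 + 4)/4 = 1.
z₃ = (2·1 + 4)/4 = 3/2.
z₄ = (2·(3/2) + 4)/4 = 7/4.

7/4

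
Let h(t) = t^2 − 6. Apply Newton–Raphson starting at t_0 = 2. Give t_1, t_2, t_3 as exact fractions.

t_1 = 5/2, t_2 = 49/20, t_3 = 4801/1960

h'(t) = 2t.
h(2) = −2, h'(2) = 4, so t_1 = 2 − (−2)/4 = 5/2.
h(5/2) = 1/4, h'(5/2) = 5, so t_2 = (5/2) − (1/4)/5 = 49/20.
h(49/20) = 1/400, h'(49/20) = 49/10, so t_3 = (49/20) − (1/400)/(49/10) = 4801/1960.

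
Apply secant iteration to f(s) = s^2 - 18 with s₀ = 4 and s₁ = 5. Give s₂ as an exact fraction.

f(4) = -2, f(5) = 7. s₂ = 5 - 7·(5 - 4)/(7 - (-2)) = 38/9.

38/9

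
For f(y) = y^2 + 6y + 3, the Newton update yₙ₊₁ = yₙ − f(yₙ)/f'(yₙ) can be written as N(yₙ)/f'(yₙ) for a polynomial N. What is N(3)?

6

f'(y) = 2y + 6.
N(y) = y·f'(y) − f(y) = y·(2y + 6) − (y^2 + 6y + 3) = y^2 − 3.
N(3) = 6.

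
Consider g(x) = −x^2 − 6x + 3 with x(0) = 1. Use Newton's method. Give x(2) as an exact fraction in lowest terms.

g'(x) = −2x − 6.
g(1) = −4, g'(1) = −8, so x(1) = 1 − (−4)/(−8) = 1/2.
g(1/2) = −1/4, g'(1/2) = −7, so x(2) = (1/2) − (−1/4)/(−7) = 13/28.

13/28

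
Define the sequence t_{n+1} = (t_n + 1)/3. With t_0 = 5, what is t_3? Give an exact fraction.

t_1 = (5 + 1)/3 = 2.
t_2 = (2 + 1)/3 = 1.
t_3 = (1 + 1)/3 = 2/3.

2/3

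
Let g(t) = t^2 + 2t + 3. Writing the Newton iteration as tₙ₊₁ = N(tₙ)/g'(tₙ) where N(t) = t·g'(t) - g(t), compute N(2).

g'(t) = 2t + 2.
N(t) = t·g'(t) - g(t) = t·(2t + 2) - (t^2 + 2t + 3) = t^2 - 3.
N(2) = 1.

1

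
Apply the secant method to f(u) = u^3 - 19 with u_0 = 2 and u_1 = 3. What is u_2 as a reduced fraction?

49/19

f(2) = -11, f(3) = 8. u_2 = 3 - 8·(3 - 2)/(8 - (-11)) = 49/19.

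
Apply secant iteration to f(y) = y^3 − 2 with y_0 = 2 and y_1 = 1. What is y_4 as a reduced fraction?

f(2) = 6, f(1) = −1. y_2 = 1 − (−1)·(1 − 2)/((−1) − 6) = 8/7.
f(1) = −1, f(8/7) = −174/343. y_3 = (8/7) − (−174/343)·((8/7) − 1)/((−174/343) − (−1)) = 218/169.
f(8/7) = −174/343, f(218/169) = 706614/4826809. y_4 = (218/169) − (706614/4826809)·((218/169) − (8/7))/((706614/4826809) − (−174/343)) = 1303035/1036622.

1303035/1036622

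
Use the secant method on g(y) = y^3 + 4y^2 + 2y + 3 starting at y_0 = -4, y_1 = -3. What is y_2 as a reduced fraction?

-39/11

g(-4) = -5, g(-3) = 6. y_2 = (-3) - 6·((-3) - (-4))/(6 - (-5)) = -39/11.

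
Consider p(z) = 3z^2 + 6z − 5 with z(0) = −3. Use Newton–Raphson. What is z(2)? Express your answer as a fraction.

−79/30

p'(z) = 6z + 6.
p(−3) = 4, p'(−3) = −12, so z(1) = (−3) − 4/(−12) = −8/3.
p(−8/3) = 1/3, p'(−8/3) = −10, so z(2) = (−8/3) − (1/3)/(−10) = −79/30.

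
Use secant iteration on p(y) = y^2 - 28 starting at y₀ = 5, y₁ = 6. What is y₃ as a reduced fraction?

164/31

p(5) = -3, p(6) = 8. y₂ = 6 - 8·(6 - 5)/(8 - (-3)) = 58/11.
p(6) = 8, p(58/11) = -24/121. y₃ = (58/11) - (-24/121)·((58/11) - 6)/((-24/121) - 8) = 164/31.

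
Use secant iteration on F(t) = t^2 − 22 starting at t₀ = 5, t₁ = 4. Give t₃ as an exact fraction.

61/13

F(5) = 3, F(4) = −6. t₂ = 4 − (−6)·(4 − 5)/((−6) − 3) = 14/3.
F(4) = −6, F(14/3) = −2/9. t₃ = (14/3) − (−2/9)·((14/3) − 4)/((−2/9) − (−6)) = 61/13.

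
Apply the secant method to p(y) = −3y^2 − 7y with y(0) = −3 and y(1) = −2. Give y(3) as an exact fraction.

−54/23

p(−3) = −6, p(−2) = 2. y(2) = (−2) − 2·((−2) − (−3))/(2 − (−6)) = −9/4.
p(−2) = 2, p(−9/4) = 9/16. y(3) = (−9/4) − (9/16)·((−9/4) − (−2))/((9/16) − 2) = −54/23.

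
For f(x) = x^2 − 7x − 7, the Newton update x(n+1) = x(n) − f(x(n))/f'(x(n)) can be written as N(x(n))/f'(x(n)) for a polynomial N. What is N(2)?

f'(x) = 2x − 7.
N(x) = x·f'(x) − f(x) = x·(2x − 7) − (x^2 − 7x − 7) = x^2 + 7.
N(2) = 11.

11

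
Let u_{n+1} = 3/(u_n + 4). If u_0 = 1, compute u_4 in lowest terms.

u_1 = 3/(1 + 4) = 3/5.
u_2 = 3/(3/5 + 4) = 15/23.
u_3 = 3/(15/23 + 4) = 69/107.
u_4 = 3/(69/107 + 4) = 321/497.

321/497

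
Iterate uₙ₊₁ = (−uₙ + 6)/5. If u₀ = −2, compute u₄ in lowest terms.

u₁ = (−(−2) + 6)/5 = 8/5.
u₂ = (−(8/5) + 6)/5 = 22/25.
u₃ = (−(22/25) + 6)/5 = 128/125.
u₄ = (−(128/125) + 6)/5 = 622/625.

622/625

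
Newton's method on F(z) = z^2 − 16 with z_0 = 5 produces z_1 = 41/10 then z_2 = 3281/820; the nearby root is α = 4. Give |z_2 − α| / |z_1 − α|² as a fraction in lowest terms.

5/41

z_1 − α = 41/10 − 4 = 1/10, so |z_1 − α| = 1/10.
z_2 − α = 3281/820 − 4 = 1/820, so |z_2 − α| = 1/820.
|z_1 − α|² = 1/100.
Ratio = (1/820) / (1/100) = 5/41.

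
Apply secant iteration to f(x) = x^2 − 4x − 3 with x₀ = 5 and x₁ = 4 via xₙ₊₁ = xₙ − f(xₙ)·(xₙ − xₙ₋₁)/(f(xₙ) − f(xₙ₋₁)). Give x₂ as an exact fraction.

23/5

f(5) = 2, f(4) = −3. x₂ = 4 − (−3)·(4 − 5)/((−3) − 2) = 23/5.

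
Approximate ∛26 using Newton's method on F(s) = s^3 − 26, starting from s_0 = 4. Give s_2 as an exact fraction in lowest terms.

636245/213444

F'(s) = 3s^2.
F(4) = 38, F'(4) = 48, so s_1 = 4 − 38/48 = 77/24.
F(77/24) = 97109/13824, F'(77/24) = 5929/192, so s_2 = (77/24) − (97109/13824)/(5929/192) = 636245/213444.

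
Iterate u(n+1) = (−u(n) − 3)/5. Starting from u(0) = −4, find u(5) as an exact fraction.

u(1) = (−(−4) − 3)/5 = 1/5.
u(2) = (−(1/5) − 3)/5 = −16/25.
u(3) = (−(−16/25) − 3)/5 = −59/125.
u(4) = (−(−59/125) − 3)/5 = −316/625.
u(5) = (−(−316/625) − 3)/5 = −1559/3125.

−1559/3125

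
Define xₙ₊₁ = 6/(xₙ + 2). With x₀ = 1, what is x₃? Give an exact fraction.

x₁ = 6/(1 + 2) = 2.
x₂ = 6/(2 + 2) = 3/2.
x₃ = 6/(3/2 + 2) = 12/7.

12/7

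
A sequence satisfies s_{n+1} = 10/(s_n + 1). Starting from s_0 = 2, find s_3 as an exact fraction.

s_1 = 10/(2 + 1) = 10/3.
s_2 = 10/(10/3 + 1) = 30/13.
s_3 = 10/(30/13 + 1) = 130/43.

130/43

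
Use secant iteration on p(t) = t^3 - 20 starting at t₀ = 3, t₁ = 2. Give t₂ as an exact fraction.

50/19

p(3) = 7, p(2) = -12. t₂ = 2 - (-12)·(2 - 3)/((-12) - 7) = 50/19.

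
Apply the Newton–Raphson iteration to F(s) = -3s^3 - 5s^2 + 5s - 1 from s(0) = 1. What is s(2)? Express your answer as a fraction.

641/1155

F'(s) = -9s^2 - 10s + 5.
F(1) = -4, F'(1) = -14, so s(1) = 1 - (-4)/(-14) = 5/7.
F(5/7) = -368/343, F'(5/7) = -330/49, so s(2) = (5/7) - (-368/343)/(-330/49) = 641/1155.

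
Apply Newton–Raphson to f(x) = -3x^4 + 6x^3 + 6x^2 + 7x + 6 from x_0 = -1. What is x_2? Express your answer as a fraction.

f'(x) = -12x^3 + 18x^2 + 12x + 7.
f(-1) = -4, f'(-1) = 25, so x_1 = (-1) - (-4)/25 = -21/25.
f(-21/25) = -271968/390625, f'(-21/25) = 261457/15625, so x_2 = (-21/25) - (-271968/390625)/(261457/15625) = -5218629/6536425.

-5218629/6536425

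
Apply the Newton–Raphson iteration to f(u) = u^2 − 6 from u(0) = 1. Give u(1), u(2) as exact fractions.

u(1) = 7/2, u(2) = 73/28

f'(u) = 2u.
f(1) = −5, f'(1) = 2, so u(1) = 1 − (−5)/2 = 7/2.
f(7/2) = 25/4, f'(7/2) = 7, so u(2) = (7/2) − (25/4)/7 = 73/28.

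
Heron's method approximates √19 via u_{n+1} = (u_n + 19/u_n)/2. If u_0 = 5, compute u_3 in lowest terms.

1839281/421960

u_1 = (5 + 19/5)/2 = 22/5.
u_2 = (22/5 + 19/(22/5))/2 = 959/220.
u_3 = (959/220 + 19/(959/220))/2 = 1839281/421960.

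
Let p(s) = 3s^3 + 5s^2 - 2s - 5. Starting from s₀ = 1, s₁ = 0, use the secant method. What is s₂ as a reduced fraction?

p(1) = 1, p(0) = -5. s₂ = 0 - (-5)·(0 - 1)/((-5) - 1) = 5/6.

5/6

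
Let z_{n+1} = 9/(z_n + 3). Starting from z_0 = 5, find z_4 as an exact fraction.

z_1 = 9/(5 + 3) = 9/8.
z_2 = 9/(9/8 + 3) = 24/11.
z_3 = 9/(24/11 + 3) = 33/19.
z_4 = 9/(33/19 + 3) = 19/10.

19/10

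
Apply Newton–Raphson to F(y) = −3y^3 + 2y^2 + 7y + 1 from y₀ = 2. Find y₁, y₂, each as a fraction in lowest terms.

F'(y) = −9y^2 + 4y + 7.
F(2) = −1, F'(2) = −21, so y₁ = 2 − (−1)/(−21) = 41/21.
F(41/21) = −37/1029, F'(41/21) = −2866/147, so y₂ = (41/21) − (−37/1029)/(−2866/147) = 117395/60186.

y₁ = 41/21, y₂ = 117395/60186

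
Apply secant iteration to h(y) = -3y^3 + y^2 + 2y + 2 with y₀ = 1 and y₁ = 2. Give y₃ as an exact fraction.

h(1) = 2, h(2) = -14. y₂ = 2 - (-14)·(2 - 1)/((-14) - 2) = 9/8.
h(2) = -14, h(9/8) = 637/512. y₃ = (9/8) - (637/512)·((9/8) - 2)/((637/512) - (-14)) = 1334/1115.

1334/1115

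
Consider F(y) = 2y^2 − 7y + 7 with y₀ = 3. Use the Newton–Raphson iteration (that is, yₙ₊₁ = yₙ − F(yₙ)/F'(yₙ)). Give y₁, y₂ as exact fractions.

y₁ = 11/5, y₂ = 67/45

F'(y) = 4y − 7.
F(3) = 4, F'(3) = 5, so y₁ = 3 − 4/5 = 11/5.
F(11/5) = 32/25, F'(11/5) = 9/5, so y₂ = (11/5) − (32/25)/(9/5) = 67/45.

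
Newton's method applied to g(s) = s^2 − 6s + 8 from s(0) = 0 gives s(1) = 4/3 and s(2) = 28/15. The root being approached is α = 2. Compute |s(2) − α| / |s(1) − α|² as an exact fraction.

3/10

s(1) − α = 4/3 − 2 = −2/3, so |s(1) − α| = 2/3.
s(2) − α = 28/15 − 2 = −2/15, so |s(2) − α| = 2/15.
|s(1) − α|² = 4/9.
Ratio = (2/15) / (4/9) = 3/10.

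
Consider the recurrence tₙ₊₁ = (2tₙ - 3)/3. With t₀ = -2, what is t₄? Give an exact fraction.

-227/81

t₁ = (2·(-2) - 3)/3 = -7/3.
t₂ = (2·(-7/3) - 3)/3 = -23/9.
t₃ = (2·(-23/9) - 3)/3 = -73/27.
t₄ = (2·(-73/27) - 3)/3 = -227/81.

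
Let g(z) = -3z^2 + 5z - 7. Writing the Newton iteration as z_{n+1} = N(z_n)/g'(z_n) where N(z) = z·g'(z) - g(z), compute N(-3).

-20

g'(z) = -6z + 5.
N(z) = z·g'(z) - g(z) = z·(-6z + 5) - (-3z^2 + 5z - 7) = -3z^2 + 7.
N(-3) = -20.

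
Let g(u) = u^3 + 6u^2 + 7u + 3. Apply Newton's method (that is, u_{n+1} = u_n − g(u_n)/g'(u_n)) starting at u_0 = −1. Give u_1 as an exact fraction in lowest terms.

g'(u) = 3u^2 + 12u + 7.
g(−1) = 1, g'(−1) = −2, so u_1 = (−1) − 1/(−2) = −1/2.

−1/2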